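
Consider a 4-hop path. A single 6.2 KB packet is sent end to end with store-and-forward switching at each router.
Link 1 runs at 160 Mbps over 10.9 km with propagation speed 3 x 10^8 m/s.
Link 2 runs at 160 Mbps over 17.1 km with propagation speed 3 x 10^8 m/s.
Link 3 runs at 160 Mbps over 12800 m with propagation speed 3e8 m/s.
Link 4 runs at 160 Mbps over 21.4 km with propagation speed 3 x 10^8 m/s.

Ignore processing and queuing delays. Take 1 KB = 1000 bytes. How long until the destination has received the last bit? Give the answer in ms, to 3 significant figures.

1.45 ms

L = 49600 bits.
Transmission delay per hop = L/R = 49600/160000000 = 0.31 ms; 4 hops → 1.24 ms.
Propagation delays (d/s per hop): 0.0363333, 0.057, 0.0426667, 0.0713333 ms; sum = 0.207333 ms.
End-to-end = 1.45 ms.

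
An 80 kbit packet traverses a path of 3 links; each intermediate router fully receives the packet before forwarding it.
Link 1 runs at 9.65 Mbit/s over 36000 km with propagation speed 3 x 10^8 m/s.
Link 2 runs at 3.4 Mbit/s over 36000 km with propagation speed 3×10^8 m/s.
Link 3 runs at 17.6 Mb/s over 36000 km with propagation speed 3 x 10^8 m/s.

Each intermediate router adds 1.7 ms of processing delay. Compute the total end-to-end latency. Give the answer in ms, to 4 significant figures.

L = 80000 bits.
Transmission delays (L/R per hop): 8.29016, 23.5294, 4.54545 ms; sum = 36.365 ms.
Propagation delays (d/s per hop): 120, 120, 120 ms; sum = 360 ms.
Processing at 2 router(s): 2 × 1.7 ms = 3.4 ms.
End-to-end = 399.8 ms.

399.8 ms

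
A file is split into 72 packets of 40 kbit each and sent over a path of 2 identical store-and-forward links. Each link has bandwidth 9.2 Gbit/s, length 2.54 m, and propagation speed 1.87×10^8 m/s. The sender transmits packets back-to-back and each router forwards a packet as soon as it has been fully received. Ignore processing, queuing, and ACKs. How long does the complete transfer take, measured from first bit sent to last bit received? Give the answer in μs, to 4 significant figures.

Per-hop transmission t_tx = L/R = 40000/9200000000 = 4.34783 μs.
Per-hop propagation t_prop = 2.54/187000000 = 0.0135829 μs.
Pipeline fill: first packet needs 2·t_tx to clear all hops; remaining 71 packets each add one t_tx.
Total = (2+72-1)·t_tx + 2·t_prop = 73·4.34783 + 2·0.0135829 = 317.4 μs.

317.4 μs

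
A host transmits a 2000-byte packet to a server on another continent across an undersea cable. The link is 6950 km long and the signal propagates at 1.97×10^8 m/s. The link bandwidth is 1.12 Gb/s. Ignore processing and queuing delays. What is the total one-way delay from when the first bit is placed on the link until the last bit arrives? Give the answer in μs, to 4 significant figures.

35290 μs

L = 2000 × 8 = 16000 bits.
Transmission delay = L/R = 16000 / 1120000000 = 14.2857 μs.
Propagation delay = d/s = 6950000 m / 197000000 m/s = 35279.2 μs.
Total = 35290 μs.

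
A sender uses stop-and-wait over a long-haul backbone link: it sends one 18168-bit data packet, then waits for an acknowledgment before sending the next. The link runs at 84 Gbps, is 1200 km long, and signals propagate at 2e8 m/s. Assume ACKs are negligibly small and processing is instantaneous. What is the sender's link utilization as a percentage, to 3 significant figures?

0.00180 %

t_tx = L/R = 18168/84000000000 = 2.16286e-07 s.
t_prop = 1200000/200000000 = 0.006 s; RTT = 0.012 s.
Cycle = t_tx + RTT = 0.0120002 s.
Utilization = t_tx / cycle = 2.16286e-07/0.0120002 = 0.00180 %.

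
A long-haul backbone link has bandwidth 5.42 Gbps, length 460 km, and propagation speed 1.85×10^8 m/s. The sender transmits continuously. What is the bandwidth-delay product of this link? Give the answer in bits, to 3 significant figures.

Propagation delay = 460000 / 185000000 = 0.00248649 s.
BDP = R × t_prop = 5420000000 × 0.00248649 = 13476800 bits.

13500000 bits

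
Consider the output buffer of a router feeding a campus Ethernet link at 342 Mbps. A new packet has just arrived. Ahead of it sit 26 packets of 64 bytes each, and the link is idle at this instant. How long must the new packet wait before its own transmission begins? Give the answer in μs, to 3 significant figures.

38.9 μs

Each queued packet: L/R = 512/342000000 = 1.49708 μs.
26 queued → 38.924 μs.
Queuing delay = 38.9 μs.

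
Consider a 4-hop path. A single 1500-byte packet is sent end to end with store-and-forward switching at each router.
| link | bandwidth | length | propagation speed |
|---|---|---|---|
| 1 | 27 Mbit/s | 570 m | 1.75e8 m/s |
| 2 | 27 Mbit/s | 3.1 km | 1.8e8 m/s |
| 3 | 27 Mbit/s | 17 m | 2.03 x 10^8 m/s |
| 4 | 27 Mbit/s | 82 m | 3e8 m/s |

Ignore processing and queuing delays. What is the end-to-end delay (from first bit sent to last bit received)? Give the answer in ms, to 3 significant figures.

L = 1500 × 8 = 12000 bits.
Transmission delay per hop = L/R = 12000/27000000 = 0.444444 ms; 4 hops → 1.77778 ms.
Propagation delays (d/s per hop): 0.00325714, 0.0172222, 8.37438e-05, 0.000273333 ms; sum = 0.0208364 ms.
End-to-end = 1.80 ms.

1.80 ms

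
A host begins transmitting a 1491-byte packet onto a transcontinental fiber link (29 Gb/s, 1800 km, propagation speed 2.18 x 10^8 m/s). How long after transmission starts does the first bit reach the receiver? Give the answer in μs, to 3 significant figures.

First bit experiences only propagation delay: d/s = 1800000/2.18e+08 = 8260 μs.

8260 μs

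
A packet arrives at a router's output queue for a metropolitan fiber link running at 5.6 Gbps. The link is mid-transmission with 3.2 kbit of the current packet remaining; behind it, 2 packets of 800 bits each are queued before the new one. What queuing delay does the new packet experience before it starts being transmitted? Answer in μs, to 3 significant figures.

Each queued packet: L/R = 800/5600000000 = 0.142857 μs.
2 queued → 0.285714 μs.
Plus remaining 3200 bits of current packet: 0.571429 μs.
Queuing delay = 0.857 μs.

0.857 μs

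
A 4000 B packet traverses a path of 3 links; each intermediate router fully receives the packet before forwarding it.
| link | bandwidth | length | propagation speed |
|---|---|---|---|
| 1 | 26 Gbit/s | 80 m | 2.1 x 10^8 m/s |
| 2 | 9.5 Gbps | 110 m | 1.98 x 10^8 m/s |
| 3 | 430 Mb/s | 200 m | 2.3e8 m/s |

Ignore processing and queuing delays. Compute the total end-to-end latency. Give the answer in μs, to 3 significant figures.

L = 4000 × 8 = 32000 bits.
Transmission delays (L/R per hop): 1.23077, 3.36842, 74.4186 μs; sum = 79.0178 μs.
Propagation delays (d/s per hop): 0.380952, 0.555556, 0.869565 μs; sum = 1.80607 μs.
End-to-end = 80.8 μs.

80.8 μs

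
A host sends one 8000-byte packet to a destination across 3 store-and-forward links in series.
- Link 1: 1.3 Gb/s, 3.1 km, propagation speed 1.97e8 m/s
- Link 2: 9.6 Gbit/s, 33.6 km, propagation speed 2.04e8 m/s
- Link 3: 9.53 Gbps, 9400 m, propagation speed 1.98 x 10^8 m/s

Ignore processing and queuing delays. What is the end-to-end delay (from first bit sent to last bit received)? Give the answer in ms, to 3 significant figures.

L = 8000 × 8 = 64000 bits.
Transmission delays (L/R per hop): 0.0492308, 0.00666667, 0.00671563 ms; sum = 0.0626131 ms.
Propagation delays (d/s per hop): 0.015736, 0.164706, 0.0474747 ms; sum = 0.227917 ms.
End-to-end = 0.291 ms.

0.291 ms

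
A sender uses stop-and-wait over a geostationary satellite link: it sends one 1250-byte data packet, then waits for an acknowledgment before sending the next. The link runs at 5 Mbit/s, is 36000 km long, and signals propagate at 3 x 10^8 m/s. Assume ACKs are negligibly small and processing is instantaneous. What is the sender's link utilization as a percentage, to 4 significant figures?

0.8264 %

t_tx = L/R = 10000/5000000 = 0.002 s.
t_prop = 36000000/300000000 = 0.12 s; RTT = 0.24 s.
Cycle = t_tx + RTT = 0.242 s.
Utilization = t_tx / cycle = 0.002/0.242 = 0.8264 %.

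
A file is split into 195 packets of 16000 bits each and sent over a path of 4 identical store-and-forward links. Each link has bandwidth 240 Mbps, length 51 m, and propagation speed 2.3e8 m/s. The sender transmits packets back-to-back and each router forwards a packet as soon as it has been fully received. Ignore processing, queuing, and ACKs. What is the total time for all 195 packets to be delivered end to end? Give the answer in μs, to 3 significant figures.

Per-hop transmission t_tx = L/R = 16000/240000000 = 66.6667 μs.
Per-hop propagation t_prop = 51/2.3e+08 = 0.221739 μs.
Pipeline fill: first packet needs 4·t_tx to clear all hops; remaining 194 packets each add one t_tx.
Total = (4+195-1)·t_tx + 4·t_prop = 198·66.6667 + 4·0.221739 = 13200 μs.

13200 μs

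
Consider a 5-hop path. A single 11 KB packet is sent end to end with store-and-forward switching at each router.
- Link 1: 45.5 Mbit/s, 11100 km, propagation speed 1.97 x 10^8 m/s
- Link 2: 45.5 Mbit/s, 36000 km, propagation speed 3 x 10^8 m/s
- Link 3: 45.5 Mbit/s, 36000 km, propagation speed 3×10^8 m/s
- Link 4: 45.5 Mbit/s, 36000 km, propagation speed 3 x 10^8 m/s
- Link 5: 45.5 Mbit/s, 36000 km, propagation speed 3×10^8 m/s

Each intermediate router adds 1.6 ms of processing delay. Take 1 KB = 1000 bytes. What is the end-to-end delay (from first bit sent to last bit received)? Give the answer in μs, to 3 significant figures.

L = 88000 bits.
Transmission delay per hop = L/R = 88000/45500000 = 1934.07 μs; 5 hops → 9670.33 μs.
Propagation delays (d/s per hop): 56345.2, 120000, 120000, 120000, 120000 μs; sum = 536345 μs.
Processing at 4 router(s): 4 × 1.6 ms = 6400 μs.
End-to-end = 552000 μs.

552000 μs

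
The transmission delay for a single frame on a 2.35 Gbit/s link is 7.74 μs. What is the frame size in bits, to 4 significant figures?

L = R × t_tx = 2350000000 b/s × 7.74e-06 s = 18189 bits.

18190 bits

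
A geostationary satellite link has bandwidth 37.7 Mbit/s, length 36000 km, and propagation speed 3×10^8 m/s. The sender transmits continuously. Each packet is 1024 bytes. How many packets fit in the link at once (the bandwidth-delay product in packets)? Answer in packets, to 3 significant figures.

Propagation delay = 36000000 / 300000000 = 0.12 s.
BDP = R × t_prop = 37700000 × 0.12 = 4524000 bits.
In packets of 8192 bits: 552 packets.

552 packets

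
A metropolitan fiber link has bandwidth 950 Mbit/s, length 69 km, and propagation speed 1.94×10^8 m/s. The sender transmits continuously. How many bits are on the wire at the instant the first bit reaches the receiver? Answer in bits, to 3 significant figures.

Propagation delay = 69000 / 194000000 = 0.00035567 s.
BDP = R × t_prop = 950000000 × 0.00035567 = 337887 bits.

338000 bits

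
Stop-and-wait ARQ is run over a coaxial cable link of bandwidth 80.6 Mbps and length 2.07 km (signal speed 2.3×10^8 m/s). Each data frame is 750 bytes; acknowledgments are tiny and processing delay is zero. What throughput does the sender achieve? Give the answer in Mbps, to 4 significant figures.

t_tx = L/R = 6000/80600000 = 7.44417e-05 s.
t_prop = 2070/2.3e+08 = 9e-06 s; RTT = 1.8e-05 s.
Cycle = t_tx + RTT = 9.24417e-05 s.
Throughput = L / cycle = 6000 / 9.24417e-05 = 64.91 Mbps.

64.91 Mbps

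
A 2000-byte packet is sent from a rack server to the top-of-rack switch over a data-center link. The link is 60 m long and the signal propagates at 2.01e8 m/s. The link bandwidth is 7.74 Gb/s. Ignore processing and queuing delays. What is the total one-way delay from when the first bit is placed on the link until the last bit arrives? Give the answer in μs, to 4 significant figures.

2.366 μs

L = 2000 × 8 = 16000 bits.
Transmission delay = L/R = 16000 / 7740000000 = 2.06718 μs.
Propagation delay = d/s = 60 m / 2.01e+08 m/s = 0.298507 μs.
Total = 2.366 μs.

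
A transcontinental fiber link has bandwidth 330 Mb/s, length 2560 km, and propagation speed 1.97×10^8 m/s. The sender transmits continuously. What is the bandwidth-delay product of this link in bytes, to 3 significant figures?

536000 bytes

Propagation delay = 2560000 / 197000000 = 0.0129949 s.
BDP = R × t_prop = 330000000 × 0.0129949 = 4288320 bits.
In bytes: 4288320/8 = 536000 bytes.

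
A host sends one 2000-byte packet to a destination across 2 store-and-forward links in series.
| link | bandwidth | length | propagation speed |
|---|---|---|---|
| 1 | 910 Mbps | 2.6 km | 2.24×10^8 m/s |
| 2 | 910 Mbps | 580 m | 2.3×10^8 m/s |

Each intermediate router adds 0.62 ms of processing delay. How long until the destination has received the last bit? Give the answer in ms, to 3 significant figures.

0.669 ms

L = 2000 × 8 = 16000 bits.
Transmission delay per hop = L/R = 16000/910000000 = 0.0175824 ms; 2 hops → 0.0351648 ms.
Propagation delays (d/s per hop): 0.0116071, 0.00252174 ms; sum = 0.0141289 ms.
Processing at 1 router(s): 1 × 0.62 ms = 0.62 ms.
End-to-end = 0.669 ms.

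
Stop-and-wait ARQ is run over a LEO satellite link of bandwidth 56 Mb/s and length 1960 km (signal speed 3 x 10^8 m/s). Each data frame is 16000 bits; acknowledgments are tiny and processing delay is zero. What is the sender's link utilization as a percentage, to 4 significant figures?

2.140 %

t_tx = L/R = 16000/56000000 = 0.000285714 s.
t_prop = 1960000/300000000 = 0.00653333 s; RTT = 0.0130667 s.
Cycle = t_tx + RTT = 0.0133524 s.
Utilization = t_tx / cycle = 0.000285714/0.0133524 = 2.140 %.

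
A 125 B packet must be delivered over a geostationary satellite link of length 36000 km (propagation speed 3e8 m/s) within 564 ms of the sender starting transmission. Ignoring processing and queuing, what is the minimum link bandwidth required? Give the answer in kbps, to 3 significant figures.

L = 1000 bits.
Propagation delay = 36000000 / 300000000 = 120 ms.
Transmission budget = 564 − 120 = 444 ms.
R ≥ L / t_tx = 1000 bits / 0.444 s = 2.25 kbps.

2.25 kbps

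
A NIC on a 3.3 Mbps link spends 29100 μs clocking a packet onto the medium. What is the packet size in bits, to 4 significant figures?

L = R × t_tx = 3300000 b/s × 0.0291 s = 96030 bits.

96030 bits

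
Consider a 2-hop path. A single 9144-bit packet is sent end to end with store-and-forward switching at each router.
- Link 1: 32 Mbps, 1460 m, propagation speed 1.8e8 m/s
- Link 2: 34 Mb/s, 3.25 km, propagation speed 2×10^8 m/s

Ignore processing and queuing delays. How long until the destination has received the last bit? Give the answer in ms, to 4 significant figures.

0.5791 ms

Transmission delays (L/R per hop): 0.28575, 0.268941 ms; sum = 0.554691 ms.
Propagation delays (d/s per hop): 0.00811111, 0.01625 ms; sum = 0.0243611 ms.
End-to-end = 0.5791 ms.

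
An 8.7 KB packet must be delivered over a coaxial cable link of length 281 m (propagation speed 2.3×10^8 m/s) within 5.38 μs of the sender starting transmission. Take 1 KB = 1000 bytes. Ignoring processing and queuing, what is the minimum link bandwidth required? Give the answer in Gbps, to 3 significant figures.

L = 69600 bits.
Propagation delay = 281 / 2.3e+08 = 1.22174 μs.
Transmission budget = 5.38 − 1.22174 = 4.15826 μs.
R ≥ L / t_tx = 69600 bits / 4.15826e-06 s = 16.7 Gbps.

16.7 Gbps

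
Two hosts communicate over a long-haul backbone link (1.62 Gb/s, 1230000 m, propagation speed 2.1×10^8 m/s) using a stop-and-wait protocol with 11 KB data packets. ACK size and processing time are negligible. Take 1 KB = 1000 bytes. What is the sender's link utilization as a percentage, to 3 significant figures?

0.462 %

t_tx = L/R = 88000/1620000000 = 5.4321e-05 s.
t_prop = 1230000/210000000 = 0.00585714 s; RTT = 0.0117143 s.
Cycle = t_tx + RTT = 0.0117686 s.
Utilization = t_tx / cycle = 5.4321e-05/0.0117686 = 0.462 %.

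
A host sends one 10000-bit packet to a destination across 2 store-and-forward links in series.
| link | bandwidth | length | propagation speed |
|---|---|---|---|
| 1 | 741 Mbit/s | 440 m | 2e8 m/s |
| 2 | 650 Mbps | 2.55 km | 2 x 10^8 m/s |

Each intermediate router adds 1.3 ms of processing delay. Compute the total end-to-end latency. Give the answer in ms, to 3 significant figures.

Transmission delays (L/R per hop): 0.0134953, 0.0153846 ms; sum = 0.0288799 ms.
Propagation delays (d/s per hop): 0.0022, 0.01275 ms; sum = 0.01495 ms.
Processing at 1 router(s): 1 × 1.3 ms = 1.3 ms.
End-to-end = 1.34 ms.

1.34 ms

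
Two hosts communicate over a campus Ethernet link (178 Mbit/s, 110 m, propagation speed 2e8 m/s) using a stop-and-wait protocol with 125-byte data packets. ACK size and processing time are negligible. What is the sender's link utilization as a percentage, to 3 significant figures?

83.6 %

t_tx = L/R = 1000/178000000 = 5.61798e-06 s.
t_prop = 110/200000000 = 5.5e-07 s; RTT = 1.1e-06 s.
Cycle = t_tx + RTT = 6.71798e-06 s.
Utilization = t_tx / cycle = 5.61798e-06/6.71798e-06 = 83.6 %.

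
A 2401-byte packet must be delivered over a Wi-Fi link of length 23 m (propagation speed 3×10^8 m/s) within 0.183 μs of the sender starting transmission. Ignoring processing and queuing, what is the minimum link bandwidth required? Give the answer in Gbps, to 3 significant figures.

L = 19208 bits.
Propagation delay = 23 / 300000000 = 0.0766667 μs.
Transmission budget = 0.183 − 0.0766667 = 0.106333 μs.
R ≥ L / t_tx = 19208 bits / 1.06333e-07 s = 181 Gbps.

181 Gbps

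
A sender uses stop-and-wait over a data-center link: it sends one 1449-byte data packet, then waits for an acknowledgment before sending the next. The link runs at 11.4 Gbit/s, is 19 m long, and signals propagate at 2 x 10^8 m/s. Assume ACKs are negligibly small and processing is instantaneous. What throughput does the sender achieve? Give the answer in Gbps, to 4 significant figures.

9.605 Gbps

t_tx = L/R = 11592/11400000000 = 1.01684e-06 s.
t_prop = 19/200000000 = 9.5e-08 s; RTT = 1.9e-07 s.
Cycle = t_tx + RTT = 1.20684e-06 s.
Throughput = L / cycle = 11592 / 1.20684e-06 = 9.605 Gbps.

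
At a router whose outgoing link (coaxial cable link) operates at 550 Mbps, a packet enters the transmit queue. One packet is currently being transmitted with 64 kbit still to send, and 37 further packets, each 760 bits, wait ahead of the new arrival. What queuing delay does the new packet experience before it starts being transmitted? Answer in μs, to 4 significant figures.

167.5 μs

Each queued packet: L/R = 760/550000000 = 1.38182 μs.
37 queued → 51.1273 μs.
Plus remaining 64000 bits of current packet: 116.364 μs.
Queuing delay = 167.5 μs.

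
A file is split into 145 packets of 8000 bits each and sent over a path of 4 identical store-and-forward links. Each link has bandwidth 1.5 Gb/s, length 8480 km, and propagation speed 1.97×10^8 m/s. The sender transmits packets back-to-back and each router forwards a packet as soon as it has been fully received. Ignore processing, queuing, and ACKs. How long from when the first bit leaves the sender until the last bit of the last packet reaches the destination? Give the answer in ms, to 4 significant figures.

173.0 ms

Per-hop transmission t_tx = L/R = 8000/1500000000 = 0.00533333 ms.
Per-hop propagation t_prop = 8480000/197000000 = 43.0457 ms.
Pipeline fill: first packet needs 4·t_tx to clear all hops; remaining 144 packets each add one t_tx.
Total = (4+145-1)·t_tx + 4·t_prop = 148·0.00533333 + 4·43.0457 = 173.0 ms.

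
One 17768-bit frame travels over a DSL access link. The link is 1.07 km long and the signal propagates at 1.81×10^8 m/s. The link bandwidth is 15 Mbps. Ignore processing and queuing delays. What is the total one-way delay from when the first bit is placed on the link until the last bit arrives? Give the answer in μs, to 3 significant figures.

Transmission delay = L/R = 17768 / 15000000 = 1184.53 μs.
Propagation delay = d/s = 1070 m / 181000000 m/s = 5.9116 μs.
Total = 1190 μs.

1190 μs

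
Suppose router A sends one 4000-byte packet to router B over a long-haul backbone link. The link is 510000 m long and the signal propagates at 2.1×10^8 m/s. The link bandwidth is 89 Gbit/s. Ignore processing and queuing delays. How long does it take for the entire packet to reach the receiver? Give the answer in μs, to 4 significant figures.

2429 μs

L = 4000 × 8 = 32000 bits.
Transmission delay = L/R = 32000 / 89000000000 = 0.359551 μs.
Propagation delay = d/s = 510000 m / 210000000 m/s = 2428.57 μs.
Total = 2429 μs.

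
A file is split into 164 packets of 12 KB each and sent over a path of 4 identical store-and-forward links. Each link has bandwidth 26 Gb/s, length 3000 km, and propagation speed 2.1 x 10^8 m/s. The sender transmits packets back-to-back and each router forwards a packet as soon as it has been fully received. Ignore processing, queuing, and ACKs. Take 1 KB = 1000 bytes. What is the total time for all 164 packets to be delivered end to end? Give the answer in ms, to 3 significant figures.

57.8 ms

Per-hop transmission t_tx = L/R = 96000/26000000000 = 0.00369231 ms.
Per-hop propagation t_prop = 3000000/210000000 = 14.2857 ms.
Pipeline fill: first packet needs 4·t_tx to clear all hops; remaining 163 packets each add one t_tx.
Total = (4+164-1)·t_tx + 4·t_prop = 167·0.00369231 + 4·14.2857 = 57.8 ms.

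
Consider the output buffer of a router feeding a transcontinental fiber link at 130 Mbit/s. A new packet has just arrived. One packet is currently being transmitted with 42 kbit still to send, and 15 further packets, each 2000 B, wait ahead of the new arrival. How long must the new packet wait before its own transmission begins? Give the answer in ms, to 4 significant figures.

2.169 ms

Each queued packet: L/R = 16000/130000000 = 0.123077 ms.
15 queued → 1.84615 ms.
Plus remaining 42000 bits of current packet: 0.323077 ms.
Queuing delay = 2.169 ms.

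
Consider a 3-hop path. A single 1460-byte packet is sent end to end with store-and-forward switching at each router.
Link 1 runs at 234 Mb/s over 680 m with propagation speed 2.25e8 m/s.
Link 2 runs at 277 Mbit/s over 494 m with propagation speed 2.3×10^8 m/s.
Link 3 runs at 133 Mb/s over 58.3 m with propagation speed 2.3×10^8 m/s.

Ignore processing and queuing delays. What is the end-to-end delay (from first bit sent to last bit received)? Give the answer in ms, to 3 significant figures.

L = 1460 × 8 = 11680 bits.
Transmission delays (L/R per hop): 0.0499145, 0.0421661, 0.0878195 ms; sum = 0.1799 ms.
Propagation delays (d/s per hop): 0.00302222, 0.00214783, 0.000253478 ms; sum = 0.00542353 ms.
End-to-end = 0.185 ms.

0.185 ms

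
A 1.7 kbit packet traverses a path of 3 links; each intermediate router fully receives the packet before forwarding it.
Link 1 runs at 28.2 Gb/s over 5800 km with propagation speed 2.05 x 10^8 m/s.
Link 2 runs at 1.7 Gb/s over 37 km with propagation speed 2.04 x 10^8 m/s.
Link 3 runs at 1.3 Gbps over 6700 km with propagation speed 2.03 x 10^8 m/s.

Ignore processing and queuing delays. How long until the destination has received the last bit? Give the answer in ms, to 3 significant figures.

61.5 ms

L = 1700 bits.
Transmission delays (L/R per hop): 6.02837e-05, 0.001, 0.00130769 ms; sum = 0.00236798 ms.
Propagation delays (d/s per hop): 28.2927, 0.181373, 33.0049 ms; sum = 61.479 ms.
End-to-end = 61.5 ms.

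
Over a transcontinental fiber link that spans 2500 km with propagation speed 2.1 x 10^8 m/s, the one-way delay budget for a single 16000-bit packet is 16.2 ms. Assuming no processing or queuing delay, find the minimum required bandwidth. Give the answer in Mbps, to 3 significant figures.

3.73 Mbps

Propagation delay = 2500000 / 210000000 = 11.9048 ms.
Transmission budget = 16.2 − 11.9048 = 4.29524 ms.
R ≥ L / t_tx = 16000 bits / 0.00429524 s = 3.73 Mbps.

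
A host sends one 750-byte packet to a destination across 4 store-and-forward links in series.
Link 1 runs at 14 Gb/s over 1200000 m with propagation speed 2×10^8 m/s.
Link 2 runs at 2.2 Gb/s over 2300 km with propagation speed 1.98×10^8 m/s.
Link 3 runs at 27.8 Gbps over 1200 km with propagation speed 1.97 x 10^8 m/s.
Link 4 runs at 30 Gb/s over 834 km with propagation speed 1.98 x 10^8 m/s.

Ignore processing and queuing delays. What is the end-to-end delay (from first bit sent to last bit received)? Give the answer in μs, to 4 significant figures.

27920 μs

L = 750 × 8 = 6000 bits.
Transmission delays (L/R per hop): 0.428571, 2.72727, 0.215827, 0.2 μs; sum = 3.57167 μs.
Propagation delays (d/s per hop): 6000, 11616.2, 6091.37, 4212.12 μs; sum = 27919.7 μs.
End-to-end = 27920 μs.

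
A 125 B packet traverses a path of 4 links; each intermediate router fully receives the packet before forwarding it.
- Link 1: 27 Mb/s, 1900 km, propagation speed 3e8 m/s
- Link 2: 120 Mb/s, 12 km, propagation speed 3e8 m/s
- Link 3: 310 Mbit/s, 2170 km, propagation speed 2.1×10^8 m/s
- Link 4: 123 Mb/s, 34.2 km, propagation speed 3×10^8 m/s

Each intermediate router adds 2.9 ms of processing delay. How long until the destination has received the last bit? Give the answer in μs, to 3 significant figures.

L = 125 × 8 = 1000 bits.
Transmission delays (L/R per hop): 37.037, 8.33333, 3.22581, 8.13008 μs; sum = 56.7263 μs.
Propagation delays (d/s per hop): 6333.33, 40, 10333.3, 114 μs; sum = 16820.7 μs.
Processing at 3 router(s): 3 × 2.9 ms = 8700 μs.
End-to-end = 25600 μs.

25600 μs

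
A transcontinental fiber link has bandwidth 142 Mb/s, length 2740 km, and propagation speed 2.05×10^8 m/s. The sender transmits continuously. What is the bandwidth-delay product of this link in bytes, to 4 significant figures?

Propagation delay = 2740000 / 2.05e+08 = 0.0133659 s.
BDP = R × t_prop = 142000000 × 0.0133659 = 1897950 bits.
In bytes: 1897950/8 = 237200 bytes.

237200 bytes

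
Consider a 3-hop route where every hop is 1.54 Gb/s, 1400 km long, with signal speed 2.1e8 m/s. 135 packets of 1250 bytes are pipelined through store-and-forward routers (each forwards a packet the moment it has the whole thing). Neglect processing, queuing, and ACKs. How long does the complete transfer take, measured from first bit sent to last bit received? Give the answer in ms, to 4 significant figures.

20.89 ms

Per-hop transmission t_tx = L/R = 10000/1540000000 = 0.00649351 ms.
Per-hop propagation t_prop = 1400000/210000000 = 6.66667 ms.
Pipeline fill: first packet needs 3·t_tx to clear all hops; remaining 134 packets each add one t_tx.
Total = (3+135-1)·t_tx + 3·t_prop = 137·0.00649351 + 3·6.66667 = 20.89 ms.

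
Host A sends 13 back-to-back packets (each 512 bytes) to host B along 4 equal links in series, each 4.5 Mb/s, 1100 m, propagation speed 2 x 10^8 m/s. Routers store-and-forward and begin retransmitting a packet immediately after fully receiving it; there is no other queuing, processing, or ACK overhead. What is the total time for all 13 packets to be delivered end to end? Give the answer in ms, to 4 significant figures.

14.59 ms

Per-hop transmission t_tx = L/R = 4096/4500000 = 0.910222 ms.
Per-hop propagation t_prop = 1100/200000000 = 0.0055 ms.
Pipeline fill: first packet needs 4·t_tx to clear all hops; remaining 12 packets each add one t_tx.
Total = (4+13-1)·t_tx + 4·t_prop = 16·0.910222 + 4·0.0055 = 14.59 ms.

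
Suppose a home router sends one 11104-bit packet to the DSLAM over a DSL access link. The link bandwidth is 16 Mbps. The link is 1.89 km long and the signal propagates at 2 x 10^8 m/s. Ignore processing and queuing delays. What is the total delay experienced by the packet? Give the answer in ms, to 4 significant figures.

Transmission delay = L/R = 11104 / 16000000 = 0.694 ms.
Propagation delay = d/s = 1890 m / 200000000 m/s = 0.00945 ms.
Total = 0.7035 ms.

0.7035 ms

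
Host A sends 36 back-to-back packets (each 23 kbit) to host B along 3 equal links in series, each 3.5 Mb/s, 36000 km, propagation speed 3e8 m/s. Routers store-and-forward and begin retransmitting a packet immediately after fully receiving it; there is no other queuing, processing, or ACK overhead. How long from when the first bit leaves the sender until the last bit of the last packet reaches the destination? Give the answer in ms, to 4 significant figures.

Per-hop transmission t_tx = L/R = 23000/3500000 = 6.57143 ms.
Per-hop propagation t_prop = 36000000/300000000 = 120 ms.
Pipeline fill: first packet needs 3·t_tx to clear all hops; remaining 35 packets each add one t_tx.
Total = (3+36-1)·t_tx + 3·t_prop = 38·6.57143 + 3·120 = 609.7 ms.

609.7 ms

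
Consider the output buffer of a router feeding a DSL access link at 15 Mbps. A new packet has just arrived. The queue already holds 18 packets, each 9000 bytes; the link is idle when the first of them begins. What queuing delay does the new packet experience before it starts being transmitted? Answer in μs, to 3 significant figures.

86400 μs

Each queued packet: L/R = 72000/15000000 = 4800 μs.
18 queued → 86400 μs.
Queuing delay = 86400 μs.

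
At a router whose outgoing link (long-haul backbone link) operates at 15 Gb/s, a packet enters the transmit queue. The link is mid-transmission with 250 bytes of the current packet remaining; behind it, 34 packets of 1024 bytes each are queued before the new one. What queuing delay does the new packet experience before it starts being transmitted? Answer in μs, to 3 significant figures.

Each queued packet: L/R = 8192/15000000000 = 0.546133 μs.
34 queued → 18.5685 μs.
Plus remaining 2000 bits of current packet: 0.133333 μs.
Queuing delay = 18.7 μs.

18.7 μs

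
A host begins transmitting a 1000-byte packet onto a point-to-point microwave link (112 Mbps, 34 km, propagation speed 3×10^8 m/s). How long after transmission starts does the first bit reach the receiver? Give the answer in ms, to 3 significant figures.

0.113 ms

First bit experiences only propagation delay: d/s = 34000/300000000 = 0.113 ms.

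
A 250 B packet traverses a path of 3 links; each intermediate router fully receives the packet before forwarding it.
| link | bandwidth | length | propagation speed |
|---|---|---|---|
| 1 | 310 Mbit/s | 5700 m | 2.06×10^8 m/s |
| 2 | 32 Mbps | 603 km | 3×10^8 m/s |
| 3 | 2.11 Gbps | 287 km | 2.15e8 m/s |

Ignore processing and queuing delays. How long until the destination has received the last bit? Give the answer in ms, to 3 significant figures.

L = 250 × 8 = 2000 bits.
Transmission delays (L/R per hop): 0.00645161, 0.0625, 0.000947867 ms; sum = 0.0698995 ms.
Propagation delays (d/s per hop): 0.0276699, 2.01, 1.33488 ms; sum = 3.37255 ms.
End-to-end = 3.44 ms.

3.44 ms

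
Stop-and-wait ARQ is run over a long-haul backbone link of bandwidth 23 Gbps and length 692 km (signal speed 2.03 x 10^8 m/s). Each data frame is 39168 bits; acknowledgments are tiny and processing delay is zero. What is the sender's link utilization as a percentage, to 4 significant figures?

t_tx = L/R = 39168/23000000000 = 1.70296e-06 s.
t_prop = 692000/2.03e+08 = 0.00340887 s; RTT = 0.00681773 s.
Cycle = t_tx + RTT = 0.00681944 s.
Utilization = t_tx / cycle = 1.70296e-06/0.00681944 = 0.02497 %.

0.02497 %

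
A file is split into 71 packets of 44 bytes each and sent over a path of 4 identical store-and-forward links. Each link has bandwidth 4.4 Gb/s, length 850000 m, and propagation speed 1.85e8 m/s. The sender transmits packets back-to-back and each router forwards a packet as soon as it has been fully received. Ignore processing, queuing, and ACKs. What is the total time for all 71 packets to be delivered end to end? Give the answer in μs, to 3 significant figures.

Per-hop transmission t_tx = L/R = 352/4400000000 = 0.08 μs.
Per-hop propagation t_prop = 850000/185000000 = 4594.59 μs.
Pipeline fill: first packet needs 4·t_tx to clear all hops; remaining 70 packets each add one t_tx.
Total = (4+71-1)·t_tx + 4·t_prop = 74·0.08 + 4·4594.59 = 18400 μs.

18400 μs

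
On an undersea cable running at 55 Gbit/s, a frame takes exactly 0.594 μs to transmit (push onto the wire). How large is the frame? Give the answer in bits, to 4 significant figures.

32670 bits

L = R × t_tx = 55000000000 b/s × 5.94e-07 s = 32670 bits.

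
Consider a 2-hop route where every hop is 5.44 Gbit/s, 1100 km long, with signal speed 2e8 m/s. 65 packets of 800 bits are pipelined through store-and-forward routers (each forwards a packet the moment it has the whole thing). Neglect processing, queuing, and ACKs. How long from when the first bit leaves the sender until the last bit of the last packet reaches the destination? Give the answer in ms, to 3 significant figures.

11.0 ms

Per-hop transmission t_tx = L/R = 800/5440000000 = 0.000147059 ms.
Per-hop propagation t_prop = 1100000/200000000 = 5.5 ms.
Pipeline fill: first packet needs 2·t_tx to clear all hops; remaining 64 packets each add one t_tx.
Total = (2+65-1)·t_tx + 2·t_prop = 66·0.000147059 + 2·5.5 = 11.0 ms.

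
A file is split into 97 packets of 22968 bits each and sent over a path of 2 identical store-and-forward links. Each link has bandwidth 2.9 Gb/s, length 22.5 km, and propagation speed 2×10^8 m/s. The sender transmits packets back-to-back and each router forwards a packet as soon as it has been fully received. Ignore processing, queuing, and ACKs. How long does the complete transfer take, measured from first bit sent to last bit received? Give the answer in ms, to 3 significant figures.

Per-hop transmission t_tx = L/R = 22968/2900000000 = 0.00792 ms.
Per-hop propagation t_prop = 22500/200000000 = 0.1125 ms.
Pipeline fill: first packet needs 2·t_tx to clear all hops; remaining 96 packets each add one t_tx.
Total = (2+97-1)·t_tx + 2·t_prop = 98·0.00792 + 2·0.1125 = 1.00 ms.

1.00 ms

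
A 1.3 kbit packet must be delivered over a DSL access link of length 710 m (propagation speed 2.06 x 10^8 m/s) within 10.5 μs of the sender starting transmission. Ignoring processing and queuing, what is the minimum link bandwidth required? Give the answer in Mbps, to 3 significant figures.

184 Mbps

Propagation delay = 710 / 206000000 = 3.4466 μs.
Transmission budget = 10.5 − 3.4466 = 7.0534 μs.
R ≥ L / t_tx = 1300 bits / 7.0534e-06 s = 184 Mbps.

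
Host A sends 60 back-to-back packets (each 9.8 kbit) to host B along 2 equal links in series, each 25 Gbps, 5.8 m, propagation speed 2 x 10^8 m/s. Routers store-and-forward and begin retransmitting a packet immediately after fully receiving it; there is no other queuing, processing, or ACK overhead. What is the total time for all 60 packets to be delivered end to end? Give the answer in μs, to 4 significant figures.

Per-hop transmission t_tx = L/R = 9800/25000000000 = 0.392 μs.
Per-hop propagation t_prop = 5.8/200000000 = 0.029 μs.
Pipeline fill: first packet needs 2·t_tx to clear all hops; remaining 59 packets each add one t_tx.
Total = (2+60-1)·t_tx + 2·t_prop = 61·0.392 + 2·0.029 = 23.97 μs.

23.97 μs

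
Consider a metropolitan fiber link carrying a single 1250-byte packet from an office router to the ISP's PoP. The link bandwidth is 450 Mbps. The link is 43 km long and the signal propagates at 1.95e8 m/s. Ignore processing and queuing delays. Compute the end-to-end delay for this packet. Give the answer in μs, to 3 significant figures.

243 μs

L = 1250 × 8 = 10000 bits.
Transmission delay = L/R = 10000 / 450000000 = 22.2222 μs.
Propagation delay = d/s = 43000 m / 195000000 m/s = 220.513 μs.
Total = 243 μs.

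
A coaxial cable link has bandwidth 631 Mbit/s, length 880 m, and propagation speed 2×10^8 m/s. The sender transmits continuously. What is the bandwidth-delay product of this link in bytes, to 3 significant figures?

347 bytes

Propagation delay = 880 / 200000000 = 4.4e-06 s.
BDP = R × t_prop = 631000000 × 4.4e-06 = 2776.4 bits.
In bytes: 2776.4/8 = 347 bytes.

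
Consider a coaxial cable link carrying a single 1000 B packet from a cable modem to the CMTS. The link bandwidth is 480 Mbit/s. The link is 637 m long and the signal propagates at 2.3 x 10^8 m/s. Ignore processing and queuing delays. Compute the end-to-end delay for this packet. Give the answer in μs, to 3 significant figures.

L = 1000 × 8 = 8000 bits.
Transmission delay = L/R = 8000 / 480000000 = 16.6667 μs.
Propagation delay = d/s = 637 m / 2.3e+08 m/s = 2.76957 μs.
Total = 19.4 μs.

19.4 μs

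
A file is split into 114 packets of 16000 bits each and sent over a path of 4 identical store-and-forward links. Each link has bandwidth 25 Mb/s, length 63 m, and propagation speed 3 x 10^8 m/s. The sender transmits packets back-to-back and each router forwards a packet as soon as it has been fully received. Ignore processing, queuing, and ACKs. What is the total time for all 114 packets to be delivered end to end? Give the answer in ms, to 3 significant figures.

74.9 ms

Per-hop transmission t_tx = L/R = 16000/25000000 = 0.64 ms.
Per-hop propagation t_prop = 63/300000000 = 0.00021 ms.
Pipeline fill: first packet needs 4·t_tx to clear all hops; remaining 113 packets each add one t_tx.
Total = (4+114-1)·t_tx + 4·t_prop = 117·0.64 + 4·0.00021 = 74.9 ms.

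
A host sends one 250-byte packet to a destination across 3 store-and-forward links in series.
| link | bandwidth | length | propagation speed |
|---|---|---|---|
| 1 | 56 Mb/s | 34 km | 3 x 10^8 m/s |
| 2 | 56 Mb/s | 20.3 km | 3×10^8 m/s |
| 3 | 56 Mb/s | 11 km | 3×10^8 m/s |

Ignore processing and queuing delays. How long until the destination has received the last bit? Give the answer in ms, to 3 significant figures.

0.325 ms

L = 250 × 8 = 2000 bits.
Transmission delay per hop = L/R = 2000/56000000 = 0.0357143 ms; 3 hops → 0.107143 ms.
Propagation delays (d/s per hop): 0.113333, 0.0676667, 0.0366667 ms; sum = 0.217667 ms.
End-to-end = 0.325 ms.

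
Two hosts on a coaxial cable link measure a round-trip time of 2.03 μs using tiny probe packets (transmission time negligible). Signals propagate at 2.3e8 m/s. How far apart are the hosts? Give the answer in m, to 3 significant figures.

One-way propagation = RTT/2 = 1.015 μs.
d = s × t = 2.3e+08 × 1.015e-06 = 233 m.

233 m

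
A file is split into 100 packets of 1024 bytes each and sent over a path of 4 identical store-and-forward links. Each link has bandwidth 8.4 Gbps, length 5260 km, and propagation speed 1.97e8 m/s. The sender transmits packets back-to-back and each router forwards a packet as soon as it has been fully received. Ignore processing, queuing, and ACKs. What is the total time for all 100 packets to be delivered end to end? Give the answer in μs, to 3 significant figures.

Per-hop transmission t_tx = L/R = 8192/8400000000 = 0.975238 μs.
Per-hop propagation t_prop = 5260000/197000000 = 26700.5 μs.
Pipeline fill: first packet needs 4·t_tx to clear all hops; remaining 99 packets each add one t_tx.
Total = (4+100-1)·t_tx + 4·t_prop = 103·0.975238 + 4·26700.5 = 107000 μs.

107000 μs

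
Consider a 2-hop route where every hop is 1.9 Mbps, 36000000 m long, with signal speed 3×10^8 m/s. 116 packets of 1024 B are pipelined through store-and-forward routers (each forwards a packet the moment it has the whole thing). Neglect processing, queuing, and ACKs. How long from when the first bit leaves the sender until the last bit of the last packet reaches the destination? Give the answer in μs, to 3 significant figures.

Per-hop transmission t_tx = L/R = 8192/1900000 = 4311.58 μs.
Per-hop propagation t_prop = 36000000/300000000 = 120000 μs.
Pipeline fill: first packet needs 2·t_tx to clear all hops; remaining 115 packets each add one t_tx.
Total = (2+116-1)·t_tx + 2·t_prop = 117·4311.58 + 2·120000 = 744000 μs.

744000 μs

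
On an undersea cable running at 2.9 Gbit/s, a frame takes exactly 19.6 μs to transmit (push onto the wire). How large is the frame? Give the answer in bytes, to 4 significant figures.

7105 bytes

L = R × t_tx = 2900000000 b/s × 1.96e-05 s = 56840 bits.
In bytes: 56840 / 8 = 7105 bytes.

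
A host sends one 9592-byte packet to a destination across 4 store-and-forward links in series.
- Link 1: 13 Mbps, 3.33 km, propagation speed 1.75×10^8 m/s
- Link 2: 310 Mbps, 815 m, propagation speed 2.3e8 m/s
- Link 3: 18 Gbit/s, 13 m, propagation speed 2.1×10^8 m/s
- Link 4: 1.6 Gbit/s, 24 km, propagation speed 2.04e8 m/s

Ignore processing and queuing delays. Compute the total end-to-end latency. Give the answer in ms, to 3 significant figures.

L = 9592 × 8 = 76736 bits.
Transmission delays (L/R per hop): 5.90277, 0.247535, 0.00426311, 0.04796 ms; sum = 6.20253 ms.
Propagation delays (d/s per hop): 0.0190286, 0.00354348, 6.19048e-05, 0.117647 ms; sum = 0.140281 ms.
End-to-end = 6.34 ms.

6.34 ms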